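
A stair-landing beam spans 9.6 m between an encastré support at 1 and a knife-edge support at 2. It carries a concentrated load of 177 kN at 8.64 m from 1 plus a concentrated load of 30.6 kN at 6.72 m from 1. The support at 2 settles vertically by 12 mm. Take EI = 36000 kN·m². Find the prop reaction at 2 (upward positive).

Take the reaction at 2 as the redundant and release it; the primary structure is a cantilever fixed at 1.
Free-end deflection of the primary structure under the applied loading (downward +):
  point load 177 at a = 8.64: Pa²(3L − a)/(6EI) = 44396/EI
  point load 30.6 at a = 6.72: Pa²(3L − a)/(6EI) = 5085/EI
  δ_0 = 49481/EI
Flexibility coefficient — unit upward force at 2: δ_{22} = L³/(3EI) = 294.9/EI.
With EI = 36000 kN·m²: δ_0 = 1.3745 m and δ_{22} = 0.008192 m/kN.
Compatibility — the beam at 2 must follow the support down by 0.012 m: δ_0 − R_2·δ_{22} = 0.012, so R_2 = (1.3745 − 0.012)/0.008192 = 166.3 kN.

R_2 = 166.3 kN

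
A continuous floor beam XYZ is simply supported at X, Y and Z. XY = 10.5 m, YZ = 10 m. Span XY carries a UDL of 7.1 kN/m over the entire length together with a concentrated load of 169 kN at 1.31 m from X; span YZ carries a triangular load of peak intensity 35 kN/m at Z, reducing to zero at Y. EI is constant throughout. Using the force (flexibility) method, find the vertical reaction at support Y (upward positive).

R_Y = 156.8 kN

Insert a hinge at Y; M_Y is the redundant, and each span becomes simply supported.
End slopes at the hinge Y, treating each span as simply supported:
  span XY: UDL 7.1: wL³/(24EI) = 342.5/EI
  span XY: point load 169 at a = 1.31: Pab(L + a)/(6LEI) = 381.4/EI
  span YZ: triangular load, peak 35: 7w₀L³/(360EI) = 680.6/EI
  relative rotation θ_0 = (723.9 + 680.6)/EI = 1404/EI
A unit hogging moment at Y produces rotation L₁/(3EI) + L₂/(3EI) = 6.833/EI.
Slope continuity at Y: θ_0 = M_Y·6.833/EI, so M_Y = 1404/6.833 = 205.5 kN·m (hogging).
Span XY, ΣM about X with M_Y applied at Y: R_Y^{XY}·10.5 = 612.8 + 205.5, so R_Y^{XY} = 77.93 kN and R_X = 243.6 − 77.93 = 165.6 kN.
Span YZ, ΣM about Z: R_Y^{YZ}·10 = 583.3 + 205.5, so R_Y^{YZ} = 78.89 kN and R_Z = 175 − 78.89 = 96.11 kN.
R_Y = 77.93 + 78.89 = 156.8 kN.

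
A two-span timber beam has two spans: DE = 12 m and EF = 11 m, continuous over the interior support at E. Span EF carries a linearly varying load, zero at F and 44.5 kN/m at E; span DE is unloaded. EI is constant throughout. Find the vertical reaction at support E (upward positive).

Insert a hinge at E; M_E is the redundant, and each span becomes simply supported.
Discontinuity in slope at E on the released structure — sum the simple-span end rotations:
  span EF: triangular load, peak 44.5: w₀L³/(45EI) = 1316/EI
  relative rotation θ_0 = (0 + 1316)/EI = 1316/EI
A unit hogging moment at E produces rotation L₁/(3EI) + L₂/(3EI) = 7.667/EI.
Compatibility: M_E·(L₁+L₂)/(3EI) = θ_0, giving M_E = 171.7 kN·m (hogging).
Span DE, ΣM about D with M_E applied at E: R_E^{DE}·12 = 0 + 171.7, so R_E^{DE} = 14.31 kN and R_D = 0 − 14.31 = -14.31 kN.
Span EF, ΣM about F: R_E^{EF}·11 = 1795 + 171.7, so R_E^{EF} = 178.8 kN and R_F = 244.8 − 178.8 = 65.98 kN.
R_E = 14.31 + 178.8 = 193.1 kN.

R_E = 193.1 kN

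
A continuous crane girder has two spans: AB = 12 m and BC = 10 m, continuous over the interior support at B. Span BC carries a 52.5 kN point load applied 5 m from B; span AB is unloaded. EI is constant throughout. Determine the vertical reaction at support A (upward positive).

R_A = -3.729 kN

Take M_B as the redundant. Released structure: two simple spans AB and BC with a hinge at B.
End slopes at the hinge B, treating each span as simply supported:
  span BC: point load 52.5 at a = 5: Pab(L + b)/(6LEI) = 328.1/EI
  relative rotation θ_0 = (0 + 328.1)/EI = 328.1/EI
A unit hogging moment at B produces rotation L₁/(3EI) + L₂/(3EI) = 7.333/EI.
Slope continuity at B: θ_0 = M_B·7.333/EI, so M_B = 328.1/7.333 = 44.74 kN·m (hogging).
Span AB, ΣM about A with M_B applied at B: R_B^{AB}·12 = 0 + 44.74, so R_B^{AB} = 3.729 kN and R_A = 0 − 3.729 = -3.729 kN.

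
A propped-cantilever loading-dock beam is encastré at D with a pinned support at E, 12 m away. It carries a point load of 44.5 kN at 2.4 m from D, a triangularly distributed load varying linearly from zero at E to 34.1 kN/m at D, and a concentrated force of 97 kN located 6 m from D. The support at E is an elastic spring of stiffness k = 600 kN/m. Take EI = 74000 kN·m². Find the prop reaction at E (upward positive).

Take the reaction at E as the redundant and release it; the primary structure is a cantilever fixed at D.
Free-end deflection of the primary structure under the applied loading (downward +):
  point load 44.5 at a = 2.4: Pa²(3L − a)/(6EI) = 1435/EI
  triangular load, peak 34.1 at the fixed end: w₀L⁴/(30EI) = 23570/EI
  point load 97 at a = 6: Pa²(3L − a)/(6EI) = 17460/EI
  δ_0 = 42465/EI
Tip deflection under a unit load at E: L³/(3EI) = 576/EI.
With EI = 74000 kN·m²: δ_0 = 0.57386 m and δ_{EE} = 0.007784 m/kN.
Compatibility — the spring shortens by R_E/k under the reaction it provides: δ_0 − R_E·δ_{EE} = R_E/k. With 1/k = 0.001667 m/kN, R_E = δ_0 / (δ_{EE} + 1/k) = 0.57386 / (0.007784 + 0.001667) = 60.72 kN.

R_E = 60.72 kN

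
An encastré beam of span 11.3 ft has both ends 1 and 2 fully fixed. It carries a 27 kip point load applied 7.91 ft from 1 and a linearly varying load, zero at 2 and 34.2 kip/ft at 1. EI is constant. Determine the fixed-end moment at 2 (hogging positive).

Release both end moments; the primary structure is a simply-supported span 12 with redundants M_1 and M_2.
On the primary (simply-supported) span, the end slopes from the loading are:
  at 1: point load 27 at a = 7.91: Pab(L + b)/(6LEI) = 156.9/EI
  at 2: point load 27 at a = 7.91: Pab(L + a)/(6LEI) = 205.1/EI
  at 1: triangular load, peak 34.2: w₀L³/(45EI) = 1097/EI
  at 2: triangular load, peak 34.2: 7w₀L³/(360EI) = 959.5/EI
  θ_10 = 1253/EI,  θ_20 = 1165/EI
Flexibility coefficients: a unit moment at one end gives L/(3EI) there and L/(6EI) at the far end, so f₁₁ = f₂₂ = 3.767/EI and f₁₂ = f₂₁ = 1.883/EI.
Compatibility — zero rotation at each built-in end:
  3.767 M_1 + 1.883 M_2 = 1253
  1.883 M_1 + 3.767 M_2 = 1165
Solving the pair gives M_1 = 237.6 kip·ft and M_2 = 190.4 kip·ft (hogging).

M_2 = 190.4 kip·ft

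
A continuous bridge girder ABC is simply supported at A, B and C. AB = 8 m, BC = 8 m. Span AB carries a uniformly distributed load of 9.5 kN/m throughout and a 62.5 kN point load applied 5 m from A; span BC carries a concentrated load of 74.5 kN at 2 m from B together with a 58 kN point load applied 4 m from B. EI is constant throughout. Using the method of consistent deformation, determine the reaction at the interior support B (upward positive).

Release continuity at B by inserting a hinge; the redundant is the internal moment M_B. The primary structure is two simply-supported spans AB and BC.
Rotations at B on the released spans (each span's end-slope, ×1/EI):
  span AB: UDL 9.5: wL³/(24EI) = 202.7/EI
  span AB: point load 62.5 at a = 5: Pab(L + a)/(6LEI) = 253.9/EI
  span BC: point load 74.5 at a = 2: Pab(L + b)/(6LEI) = 260.8/EI
  span BC: point load 58 at a = 4: Pab(L + b)/(6LEI) = 232/EI
  relative rotation θ_0 = (456.6 + 492.8)/EI = 949.3/EI
A unit hogging moment at B produces rotation L₁/(3EI) + L₂/(3EI) = 5.333/EI.
Compatibility: M_B·(L₁+L₂)/(3EI) = θ_0, giving M_B = 178 kN·m (hogging).
Span AB, ΣM about A with M_B applied at B: R_B^{AB}·8 = 616.5 + 178, so R_B^{AB} = 99.31 kN and R_A = 138.5 − 99.31 = 39.19 kN.
Span BC, ΣM about C: R_B^{BC}·8 = 679 + 178, so R_B^{BC} = 107.1 kN and R_C = 132.5 − 107.1 = 25.38 kN.
R_B = 99.31 + 107.1 = 206.4 kN.

R_B = 206.4 kN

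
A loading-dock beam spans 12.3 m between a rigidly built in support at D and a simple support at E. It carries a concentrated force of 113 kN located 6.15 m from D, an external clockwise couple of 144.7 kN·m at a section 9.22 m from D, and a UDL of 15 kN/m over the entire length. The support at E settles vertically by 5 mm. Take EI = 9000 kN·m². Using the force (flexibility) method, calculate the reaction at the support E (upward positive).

Remove the prop at E; the released (primary) structure is a cantilever built in at D.
Primary-structure tip deflection at E by superposition:
  point load 113 at a = 6.15: Pa²(3L − a)/(6EI) = 21904/EI
  clockwise couple 144.7 at a = 9.22: M₀a(2L − a)/(2EI) = 10259/EI
  UDL 15: wL⁴/(8EI) = 42916/EI
  δ_0 = 75080/EI
Flexibility coefficient — unit upward force at E: δ_{EE} = L³/(3EI) = 620.3/EI.
With EI = 9000 kN·m²: δ_0 = 8.3422 m and δ_{EE} = 0.068921 m/kN.
Compatibility — the beam at E must follow the support down by 0.005 m: δ_0 − R_E·δ_{EE} = 0.005, so R_E = (8.3422 − 0.005)/0.068921 = 121 kN.

R_E = 121 kN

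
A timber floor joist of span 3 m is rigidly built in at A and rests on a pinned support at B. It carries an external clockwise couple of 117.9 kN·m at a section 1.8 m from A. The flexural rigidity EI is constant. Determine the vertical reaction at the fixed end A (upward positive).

R_A = -49.52 kN

Choose R_B as the redundant. The primary structure is the cantilever fixed at A.
Primary-structure tip deflection at B by superposition:
  clockwise couple 117.9 at a = 1.8: M₀a(2L − a)/(2EI) = 445.7/EI
Tip deflection under a unit load at B: L³/(3EI) = 9/EI.
The prop prevents deflection at B: R_B = δ_0/δ_{BB} = 445.7/9 = 49.52 kN.
Vertical equilibrium: R_A = ΣP − R_B = 0 − 49.52 = -49.52 kN.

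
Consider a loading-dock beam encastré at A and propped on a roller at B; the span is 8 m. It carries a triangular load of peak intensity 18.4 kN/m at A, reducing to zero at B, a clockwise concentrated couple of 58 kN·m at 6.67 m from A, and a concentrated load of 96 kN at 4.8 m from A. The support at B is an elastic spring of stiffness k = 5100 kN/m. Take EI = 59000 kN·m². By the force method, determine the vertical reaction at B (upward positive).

Release the roller at B. Primary structure: cantilever fixed at A.
Free-end deflection of the primary structure under the applied loading (downward +):
  triangular load, peak 18.4 at the fixed end: w₀L⁴/(30EI) = 2512/EI
  clockwise couple 58 at a = 6.67: M₀a(2L − a)/(2EI) = 1805/EI
  point load 96 at a = 4.8: Pa²(3L − a)/(6EI) = 7078/EI
  δ_0 = 11395/EI
Flexibility coefficient — unit upward force at B: δ_{BB} = L³/(3EI) = 170.7/EI.
With EI = 59000 kN·m²: δ_0 = 0.19313 m and δ_{BB} = 0.002893 m/kN.
Compatibility — the spring shortens by R_B/k under the reaction it provides: δ_0 − R_B·δ_{BB} = R_B/k. With 1/k = 0.000196 m/kN, R_B = δ_0 / (δ_{BB} + 1/k) = 0.19313 / (0.002893 + 0.000196) = 62.53 kN.

R_B = 62.53 kN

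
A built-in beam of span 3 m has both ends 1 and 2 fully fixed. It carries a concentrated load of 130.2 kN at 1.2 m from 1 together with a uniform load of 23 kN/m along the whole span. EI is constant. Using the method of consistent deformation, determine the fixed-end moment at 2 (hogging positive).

M_2 = 54.75 kN·m

Take the two fixed-end moments M_1, M_2 as redundants; the released structure is the simple span 12.
On the primary (simply-supported) span, the end slopes from the loading are:
  at 1: point load 130.2 at a = 1.2: Pab(L + b)/(6LEI) = 75/EI
  at 2: point load 130.2 at a = 1.2: Pab(L + a)/(6LEI) = 65.62/EI
  at 1: UDL 23: wL³/(24EI) = 25.88/EI
  at 2: UDL 23: wL³/(24EI) = 25.88/EI
  θ_10 = 100.9/EI,  θ_20 = 91.5/EI
Flexibility coefficients: a unit moment at one end gives L/(3EI) there and L/(6EI) at the far end, so f₁₁ = f₂₂ = 1/EI and f₁₂ = f₂₁ = 0.5/EI.
Compatibility — zero rotation at each built-in end:
  1 M_1 + 0.5 M_2 = 100.9
  0.5 M_1 + 1 M_2 = 91.5
Solving the pair gives M_1 = 73.5 kN·m and M_2 = 54.75 kN·m (hogging).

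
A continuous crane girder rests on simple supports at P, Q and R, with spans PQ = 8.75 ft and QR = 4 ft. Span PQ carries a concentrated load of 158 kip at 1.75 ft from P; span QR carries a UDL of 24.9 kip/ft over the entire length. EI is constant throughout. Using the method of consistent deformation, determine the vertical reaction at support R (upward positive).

R_R = 23.12 kip

Insert a hinge at Q; M_Q is the redundant, and each span becomes simply supported.
End slopes at the hinge Q, treating each span as simply supported:
  span PQ: point load 158 at a = 1.75: Pab(L + a)/(6LEI) = 387.1/EI
  span QR: UDL 24.9: wL³/(24EI) = 66.4/EI
  relative rotation θ_0 = (387.1 + 66.4)/EI = 453.5/EI
A unit hogging moment at Q produces rotation L₁/(3EI) + L₂/(3EI) = 4.25/EI.
Compatibility: M_Q·(L₁+L₂)/(3EI) = θ_0, giving M_Q = 106.7 kip·ft (hogging).
Span QR, ΣM about R: R_Q^{QR}·4 = 199.2 + 106.7, so R_Q^{QR} = 76.48 kip and R_R = 99.6 − 76.48 = 23.12 kip.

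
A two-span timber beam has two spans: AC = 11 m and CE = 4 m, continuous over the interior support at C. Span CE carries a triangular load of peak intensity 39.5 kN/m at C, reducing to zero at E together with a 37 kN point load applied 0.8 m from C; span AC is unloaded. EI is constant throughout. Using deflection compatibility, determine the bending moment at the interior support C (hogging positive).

Take M_C as the redundant. Released structure: two simple spans AC and CE with a hinge at C.
Rotations at C on the released spans (each span's end-slope, ×1/EI):
  span CE: triangular load, peak 39.5: w₀L³/(45EI) = 56.18/EI
  span CE: point load 37 at a = 0.8: Pab(L + b)/(6LEI) = 28.42/EI
  relative rotation θ_0 = (0 + 84.59)/EI = 84.59/EI
A unit hogging moment at C produces rotation L₁/(3EI) + L₂/(3EI) = 5/EI.
Compatibility: M_C·(L₁+L₂)/(3EI) = θ_0, giving M_C = 16.92 kN·m (hogging).

M_C = 16.92 kN·m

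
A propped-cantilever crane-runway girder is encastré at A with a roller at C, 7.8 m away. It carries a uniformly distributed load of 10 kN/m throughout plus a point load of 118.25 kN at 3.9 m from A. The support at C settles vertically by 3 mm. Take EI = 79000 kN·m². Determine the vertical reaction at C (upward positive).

R_C = 64.7 kN

Choose R_C as the redundant. The primary structure is the cantilever fixed at A.
Free-end deflection of the primary structure under the applied loading (downward +):
  UDL 10: wL⁴/(8EI) = 4627/EI
  point load 118.25 at a = 3.9: Pa²(3L − a)/(6EI) = 5845/EI
  δ_0 = 10472/EI
Flexibility coefficient — unit upward force at C: δ_{CC} = L³/(3EI) = 158.2/EI.
With EI = 79000 kN·m²: δ_0 = 0.13256 m and δ_{CC} = 0.002002 m/kN.
Compatibility — the beam at C must follow the support down by 0.003 m: δ_0 − R_C·δ_{CC} = 0.003, so R_C = (0.13256 − 0.003)/0.002002 = 64.7 kN.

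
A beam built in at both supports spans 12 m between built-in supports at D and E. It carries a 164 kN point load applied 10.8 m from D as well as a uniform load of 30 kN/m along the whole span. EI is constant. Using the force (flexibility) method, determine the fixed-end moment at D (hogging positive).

M_D = 377.7 kN·m

Release both end moments; the primary structure is a simply-supported span DE with redundants M_D and M_E.
On the primary (simply-supported) span, the end slopes from the loading are:
  at D: point load 164 at a = 10.8: Pab(L + b)/(6LEI) = 389.7/EI
  at E: point load 164 at a = 10.8: Pab(L + a)/(6LEI) = 673.1/EI
  at D: UDL 30: wL³/(24EI) = 2160/EI
  at E: UDL 30: wL³/(24EI) = 2160/EI
  θ_D0 = 2550/EI,  θ_E0 = 2833/EI
Flexibility coefficients: a unit moment at one end gives L/(3EI) there and L/(6EI) at the far end, so f₁₁ = f₂₂ = 4/EI and f₁₂ = f₂₁ = 2/EI.
Compatibility — zero rotation at each built-in end:
  4 M_D + 2 M_E = 2550
  2 M_D + 4 M_E = 2833
Solving the pair gives M_D = 377.7 kN·m and M_E = 519.4 kN·m (hogging).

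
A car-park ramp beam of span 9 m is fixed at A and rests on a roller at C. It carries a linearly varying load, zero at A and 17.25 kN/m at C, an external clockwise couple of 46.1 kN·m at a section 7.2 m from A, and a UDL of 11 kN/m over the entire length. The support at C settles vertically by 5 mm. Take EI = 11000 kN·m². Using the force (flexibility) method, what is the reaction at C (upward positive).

R_C = 86.97 kN

Take the reaction at C as the redundant and release it; the primary structure is a cantilever fixed at A.
Deflection at C on the released cantilever, summing each load's contribution:
  triangular load, peak 17.25 at the free end: 11w₀L⁴/(120EI) = 10375/EI
  clockwise couple 46.1 at a = 7.2: M₀a(2L − a)/(2EI) = 1792/EI
  UDL 11: wL⁴/(8EI) = 9021/EI
  δ_0 = 21188/EI
Tip deflection under a unit load at C: L³/(3EI) = 243/EI.
With EI = 11000 kN·m²: δ_0 = 1.9262 m and δ_{CC} = 0.022091 m/kN.
Compatibility — the beam at C must follow the support down by 0.005 m: δ_0 − R_C·δ_{CC} = 0.005, so R_C = (1.9262 − 0.005)/0.022091 = 86.97 kN.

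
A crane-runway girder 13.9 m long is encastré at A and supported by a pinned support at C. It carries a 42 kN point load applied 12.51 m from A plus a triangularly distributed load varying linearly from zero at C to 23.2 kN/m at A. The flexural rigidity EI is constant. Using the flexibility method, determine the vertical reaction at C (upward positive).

Release the roller at C. Primary structure: cantilever fixed at A.
Downward deflection at the released point C due to the loads:
  point load 42 at a = 12.51: Pa²(3L − a)/(6EI) = 31978/EI
  triangular load, peak 23.2 at the fixed end: w₀L⁴/(30EI) = 28869/EI
  δ_0 = 60846/EI
Tip deflection under a unit load at C: L³/(3EI) = 895.2/EI.
The prop prevents deflection at C: R_C = δ_0/δ_{CC} = 60846/895.2 = 67.97 kN.

R_C = 67.97 kN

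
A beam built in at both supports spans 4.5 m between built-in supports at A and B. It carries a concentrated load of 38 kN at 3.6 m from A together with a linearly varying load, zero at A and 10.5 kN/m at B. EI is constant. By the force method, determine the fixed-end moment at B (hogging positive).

Take the two fixed-end moments M_A, M_B as redundants; the released structure is the simple span AB.
Simple-span end rotations at A and B under the given loads:
  at A: point load 38 at a = 3.6: Pab(L + b)/(6LEI) = 24.62/EI
  at B: point load 38 at a = 3.6: Pab(L + a)/(6LEI) = 36.94/EI
  at A: triangular load, peak 10.5: 7w₀L³/(360EI) = 18.6/EI
  at B: triangular load, peak 10.5: w₀L³/(45EI) = 21.26/EI
  θ_A0 = 43.23/EI,  θ_B0 = 58.2/EI
Flexibility coefficients: a unit moment at one end gives L/(3EI) there and L/(6EI) at the far end, so f₁₁ = f₂₂ = 1.5/EI and f₁₂ = f₂₁ = 0.75/EI.
Compatibility — zero rotation at each built-in end:
  1.5 M_A + 0.75 M_B = 43.23
  0.75 M_A + 1.5 M_B = 58.2
Solving the pair gives M_A = 12.56 kN·m and M_B = 32.52 kN·m (hogging).

M_B = 32.52 kN·m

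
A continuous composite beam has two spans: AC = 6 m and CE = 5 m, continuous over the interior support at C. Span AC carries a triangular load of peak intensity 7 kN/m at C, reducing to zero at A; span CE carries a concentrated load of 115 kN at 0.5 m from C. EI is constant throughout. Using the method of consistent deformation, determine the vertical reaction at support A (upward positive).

Take M_C as the redundant. Released structure: two simple spans AC and CE with a hinge at C.
Discontinuity in slope at C on the released structure — sum the simple-span end rotations:
  span AC: triangular load, peak 7: w₀L³/(45EI) = 33.6/EI
  span CE: point load 115 at a = 0.5: Pab(L + b)/(6LEI) = 81.94/EI
  relative rotation θ_0 = (33.6 + 81.94)/EI = 115.5/EI
A unit hogging moment at C produces rotation L₁/(3EI) + L₂/(3EI) = 3.667/EI.
Slope continuity at C: θ_0 = M_C·3.667/EI, so M_C = 115.5/3.667 = 31.51 kN·m (hogging).
Span AC, ΣM about A with M_C applied at C: R_C^{AC}·6 = 84 + 31.51, so R_C^{AC} = 19.25 kN and R_A = 21 − 19.25 = 1.748 kN.

R_A = 1.748 kN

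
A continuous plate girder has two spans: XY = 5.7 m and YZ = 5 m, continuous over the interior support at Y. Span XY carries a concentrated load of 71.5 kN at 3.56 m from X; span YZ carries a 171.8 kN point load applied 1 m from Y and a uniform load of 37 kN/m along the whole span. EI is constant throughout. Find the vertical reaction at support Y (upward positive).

R_Y = 332.1 kN

Take M_Y as the redundant. Released structure: two simple spans XY and YZ with a hinge at Y.
End slopes at the hinge Y, treating each span as simply supported:
  span XY: point load 71.5 at a = 3.56: Pab(L + a)/(6LEI) = 147.5/EI
  span YZ: point load 171.8 at a = 1: Pab(L + b)/(6LEI) = 206.2/EI
  span YZ: UDL 37: wL³/(24EI) = 192.7/EI
  relative rotation θ_0 = (147.5 + 398.9)/EI = 546.4/EI
A unit hogging moment at Y produces rotation L₁/(3EI) + L₂/(3EI) = 3.567/EI.
Slope continuity at Y: θ_0 = M_Y·3.567/EI, so M_Y = 546.4/3.567 = 153.2 kN·m (hogging).
Span XY, ΣM about X with M_Y applied at Y: R_Y^{XY}·5.7 = 254.5 + 153.2, so R_Y^{XY} = 71.53 kN and R_X = 71.5 − 71.53 = -0.0305 kN.
Span YZ, ΣM about Z: R_Y^{YZ}·5 = 1150 + 153.2, so R_Y^{YZ} = 260.6 kN and R_Z = 356.8 − 260.6 = 96.22 kN.
R_Y = 71.53 + 260.6 = 332.1 kN.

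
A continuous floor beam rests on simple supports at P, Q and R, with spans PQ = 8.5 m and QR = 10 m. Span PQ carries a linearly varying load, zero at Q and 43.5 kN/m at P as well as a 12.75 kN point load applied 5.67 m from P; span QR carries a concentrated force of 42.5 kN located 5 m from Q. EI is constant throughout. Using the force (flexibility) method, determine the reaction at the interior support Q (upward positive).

Take M_Q as the redundant. Released structure: two simple spans PQ and QR with a hinge at Q.
Discontinuity in slope at Q on the released structure — sum the simple-span end rotations:
  span PQ: triangular load, peak 43.5: 7w₀L³/(360EI) = 519.4/EI
  span PQ: point load 12.75 at a = 5.67: Pab(L + a)/(6LEI) = 56.84/EI
  span QR: point load 42.5 at a = 5: Pab(L + b)/(6LEI) = 265.6/EI
  relative rotation θ_0 = (576.3 + 265.6)/EI = 841.9/EI
A unit hogging moment at Q produces rotation L₁/(3EI) + L₂/(3EI) = 6.167/EI.
Compatibility: M_Q·(L₁+L₂)/(3EI) = θ_0, giving M_Q = 136.5 kN·m (hogging).
Span PQ, ΣM about P with M_Q applied at Q: R_Q^{PQ}·8.5 = 596.1 + 136.5, so R_Q^{PQ} = 86.19 kN and R_P = 197.6 − 86.19 = 111.4 kN.
Span QR, ΣM about R: R_Q^{QR}·10 = 212.5 + 136.5, so R_Q^{QR} = 34.9 kN and R_R = 42.5 − 34.9 = 7.597 kN.
R_Q = 86.19 + 34.9 = 121.1 kN.

R_Q = 121.1 kN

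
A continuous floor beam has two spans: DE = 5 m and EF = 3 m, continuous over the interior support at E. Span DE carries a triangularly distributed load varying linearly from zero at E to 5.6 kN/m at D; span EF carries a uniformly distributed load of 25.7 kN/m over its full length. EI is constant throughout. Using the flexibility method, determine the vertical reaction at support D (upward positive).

Release continuity at E by inserting a hinge; the redundant is the internal moment M_E. The primary structure is two simply-supported spans DE and EF.
Rotations at E on the released spans (each span's end-slope, ×1/EI):
  span DE: triangular load, peak 5.6: 7w₀L³/(360EI) = 13.61/EI
  span EF: UDL 25.7: wL³/(24EI) = 28.91/EI
  relative rotation θ_0 = (13.61 + 28.91)/EI = 42.52/EI
A unit hogging moment at E produces rotation L₁/(3EI) + L₂/(3EI) = 2.667/EI.
Slope continuity at E: θ_0 = M_E·2.667/EI, so M_E = 42.52/2.667 = 15.95 kN·m (hogging).
Span DE, ΣM about D with M_E applied at E: R_E^{DE}·5 = 23.33 + 15.95, so R_E^{DE} = 7.856 kN and R_D = 14 − 7.856 = 6.144 kN.

R_D = 6.144 kN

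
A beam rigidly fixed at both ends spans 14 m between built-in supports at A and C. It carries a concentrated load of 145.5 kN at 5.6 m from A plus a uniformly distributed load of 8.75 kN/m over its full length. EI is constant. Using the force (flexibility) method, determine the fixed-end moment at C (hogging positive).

Release both end moments; the primary structure is a simply-supported span AC with redundants M_A and M_C.
Simple-span end rotations at A and C under the given loads:
  at A: point load 145.5 at a = 5.6: Pab(L + b)/(6LEI) = 1825/EI
  at C: point load 145.5 at a = 5.6: Pab(L + a)/(6LEI) = 1597/EI
  at A: UDL 8.75: wL³/(24EI) = 1000/EI
  at C: UDL 8.75: wL³/(24EI) = 1000/EI
  θ_A0 = 2826/EI,  θ_C0 = 2597/EI
Flexibility coefficients: a unit moment at one end gives L/(3EI) there and L/(6EI) at the far end, so f₁₁ = f₂₂ = 4.667/EI and f₁₂ = f₂₁ = 2.333/EI.
Compatibility — zero rotation at each built-in end:
  4.667 M_A + 2.333 M_C = 2826
  2.333 M_A + 4.667 M_C = 2597
Solving the pair gives M_A = 436.2 kN·m and M_C = 338.5 kN·m (hogging).

M_C = 338.5 kN·m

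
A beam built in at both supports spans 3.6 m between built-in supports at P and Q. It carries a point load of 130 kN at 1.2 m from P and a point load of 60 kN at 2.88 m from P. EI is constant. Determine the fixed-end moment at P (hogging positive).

M_P = 76.25 kN·m

Take the two fixed-end moments M_P, M_Q as redundants; the released structure is the simple span PQ.
Simple-span end rotations at P and Q under the given loads:
  at P: point load 130 at a = 1.2: Pab(L + b)/(6LEI) = 104/EI
  at Q: point load 130 at a = 1.2: Pab(L + a)/(6LEI) = 83.2/EI
  at P: point load 60 at a = 2.88: Pab(L + b)/(6LEI) = 24.88/EI
  at Q: point load 60 at a = 2.88: Pab(L + a)/(6LEI) = 37.32/EI
  θ_P0 = 128.9/EI,  θ_Q0 = 120.5/EI
Flexibility coefficients: a unit moment at one end gives L/(3EI) there and L/(6EI) at the far end, so f₁₁ = f₂₂ = 1.2/EI and f₁₂ = f₂₁ = 0.6/EI.
Compatibility — zero rotation at each built-in end:
  1.2 M_P + 0.6 M_Q = 128.9
  0.6 M_P + 1.2 M_Q = 120.5
Solving the pair gives M_P = 76.25 kN·m and M_Q = 62.31 kN·m (hogging).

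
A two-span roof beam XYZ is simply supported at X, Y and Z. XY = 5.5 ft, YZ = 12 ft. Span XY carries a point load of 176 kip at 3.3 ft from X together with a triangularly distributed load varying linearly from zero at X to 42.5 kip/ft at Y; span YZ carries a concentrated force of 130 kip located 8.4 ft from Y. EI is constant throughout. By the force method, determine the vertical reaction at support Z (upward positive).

R_Z = 71.72 kip

Take M_Y as the redundant. Released structure: two simple spans XY and YZ with a hinge at Y.
End slopes at the hinge Y, treating each span as simply supported:
  span XY: point load 176 at a = 3.3: Pab(L + a)/(6LEI) = 340.7/EI
  span XY: triangular load, peak 42.5: w₀L³/(45EI) = 157.1/EI
  span YZ: point load 130 at a = 8.4: Pab(L + b)/(6LEI) = 851.8/EI
  relative rotation θ_0 = (497.9 + 851.8)/EI = 1350/EI
A unit hogging moment at Y produces rotation L₁/(3EI) + L₂/(3EI) = 5.833/EI.
Compatibility: M_Y·(L₁+L₂)/(3EI) = θ_0, giving M_Y = 231.4 kip·ft (hogging).
Span YZ, ΣM about Z: R_Y^{YZ}·12 = 468 + 231.4, so R_Y^{YZ} = 58.28 kip and R_Z = 130 − 58.28 = 71.72 kip.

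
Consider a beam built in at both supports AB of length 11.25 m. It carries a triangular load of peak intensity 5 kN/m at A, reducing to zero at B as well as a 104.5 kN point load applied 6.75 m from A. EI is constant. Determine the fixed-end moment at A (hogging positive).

M_A = 144.5 kN·m

Take the two fixed-end moments M_A, M_B as redundants; the released structure is the simple span AB.
Simple-span end rotations at A and B under the given loads:
  at A: triangular load, peak 5: w₀L³/(45EI) = 158.2/EI
  at B: triangular load, peak 5: 7w₀L³/(360EI) = 138.4/EI
  at A: point load 104.5 at a = 6.75: Pab(L + b)/(6LEI) = 740.6/EI
  at B: point load 104.5 at a = 6.75: Pab(L + a)/(6LEI) = 846.5/EI
  θ_A0 = 898.8/EI,  θ_B0 = 984.9/EI
Flexibility coefficients: a unit moment at one end gives L/(3EI) there and L/(6EI) at the far end, so f₁₁ = f₂₂ = 3.75/EI and f₁₂ = f₂₁ = 1.875/EI.
Compatibility — zero rotation at each built-in end:
  3.75 M_A + 1.875 M_B = 898.8
  1.875 M_A + 3.75 M_B = 984.9
Solving the pair gives M_A = 144.5 kN·m and M_B = 190.4 kN·m (hogging).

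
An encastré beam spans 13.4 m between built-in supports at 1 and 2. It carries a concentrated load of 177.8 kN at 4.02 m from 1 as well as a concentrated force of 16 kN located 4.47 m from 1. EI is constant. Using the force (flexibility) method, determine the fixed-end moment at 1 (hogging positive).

M_1 = 382 kN·m

Take the two fixed-end moments M_1, M_2 as redundants; the released structure is the simple span 12.
Simple-span end rotations at 1 and 2 under the given loads:
  at 1: point load 177.8 at a = 4.02: Pab(L + b)/(6LEI) = 1900/EI
  at 2: point load 177.8 at a = 4.02: Pab(L + a)/(6LEI) = 1453/EI
  at 1: point load 16 at a = 4.47: Pab(L + b)/(6LEI) = 177.4/EI
  at 2: point load 16 at a = 4.47: Pab(L + a)/(6LEI) = 142/EI
  θ_10 = 2077/EI,  θ_20 = 1595/EI
Flexibility coefficients: a unit moment at one end gives L/(3EI) there and L/(6EI) at the far end, so f₁₁ = f₂₂ = 4.467/EI and f₁₂ = f₂₁ = 2.233/EI.
Compatibility — zero rotation at each built-in end:
  4.467 M_1 + 2.233 M_2 = 2077
  2.233 M_1 + 4.467 M_2 = 1595
Solving the pair gives M_1 = 382 kN·m and M_2 = 166 kN·m (hogging).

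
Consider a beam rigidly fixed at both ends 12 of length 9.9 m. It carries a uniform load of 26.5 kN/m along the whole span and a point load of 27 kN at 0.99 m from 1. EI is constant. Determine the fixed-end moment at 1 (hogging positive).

Release both end moments; the primary structure is a simply-supported span 12 with redundants M_1 and M_2.
End rotations of the released simple span under the applied load (×1/EI):
  at 1: UDL 26.5: wL³/(24EI) = 1071/EI
  at 2: UDL 26.5: wL³/(24EI) = 1071/EI
  at 1: point load 27 at a = 0.99: Pab(L + b)/(6LEI) = 75.42/EI
  at 2: point load 27 at a = 0.99: Pab(L + a)/(6LEI) = 43.66/EI
  θ_10 = 1147/EI,  θ_20 = 1115/EI
Flexibility coefficients: a unit moment at one end gives L/(3EI) there and L/(6EI) at the far end, so f₁₁ = f₂₂ = 3.3/EI and f₁₂ = f₂₁ = 1.65/EI.
Compatibility — zero rotation at each built-in end:
  3.3 M_1 + 1.65 M_2 = 1147
  1.65 M_1 + 3.3 M_2 = 1115
Solving the pair gives M_1 = 238.1 kN·m and M_2 = 218.8 kN·m (hogging).

M_1 = 238.1 kN·m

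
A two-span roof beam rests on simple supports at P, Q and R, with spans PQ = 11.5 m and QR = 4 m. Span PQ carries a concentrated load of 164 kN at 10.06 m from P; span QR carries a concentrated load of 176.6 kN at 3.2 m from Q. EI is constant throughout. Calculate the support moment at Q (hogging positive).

M_Q = 161.2 kN·m

Release continuity at Q by inserting a hinge; the redundant is the internal moment M_Q. The primary structure is two simply-supported spans PQ and QR.
Discontinuity in slope at Q on the released structure — sum the simple-span end rotations:
  span PQ: point load 164 at a = 10.06: Pab(L + a)/(6LEI) = 742.3/EI
  span QR: point load 176.6 at a = 3.2: Pab(L + b)/(6LEI) = 90.42/EI
  relative rotation θ_0 = (742.3 + 90.42)/EI = 832.8/EI
A unit hogging moment at Q produces rotation L₁/(3EI) + L₂/(3EI) = 5.167/EI.
Slope continuity at Q: θ_0 = M_Q·5.167/EI, so M_Q = 832.8/5.167 = 161.2 kN·m (hogging).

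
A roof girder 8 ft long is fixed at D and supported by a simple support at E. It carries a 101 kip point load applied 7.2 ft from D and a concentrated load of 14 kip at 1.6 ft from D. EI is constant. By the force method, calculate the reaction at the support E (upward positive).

R_E = 86.68 kip

Remove the prop at E; the released (primary) structure is a cantilever built in at D.
Primary-structure tip deflection at E by superposition:
  point load 101 at a = 7.2: Pa²(3L − a)/(6EI) = 14660/EI
  point load 14 at a = 1.6: Pa²(3L − a)/(6EI) = 133.8/EI
  δ_0 = 14794/EI
Tip deflection under a unit load at E: L³/(3EI) = 170.7/EI.
The prop prevents deflection at E: R_E = δ_0/δ_{EE} = 14794/170.7 = 86.68 kip.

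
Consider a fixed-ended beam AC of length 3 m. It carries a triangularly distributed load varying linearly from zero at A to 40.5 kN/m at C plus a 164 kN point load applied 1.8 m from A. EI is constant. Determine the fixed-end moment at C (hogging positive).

M_C = 89.07 kN·m

Take the two fixed-end moments M_A, M_C as redundants; the released structure is the simple span AC.
On the primary (simply-supported) span, the end slopes from the loading are:
  at A: triangular load, peak 40.5: 7w₀L³/(360EI) = 21.26/EI
  at C: triangular load, peak 40.5: w₀L³/(45EI) = 24.3/EI
  at A: point load 164 at a = 1.8: Pab(L + b)/(6LEI) = 82.66/EI
  at C: point load 164 at a = 1.8: Pab(L + a)/(6LEI) = 94.46/EI
  θ_A0 = 103.9/EI,  θ_C0 = 118.8/EI
Flexibility coefficients: a unit moment at one end gives L/(3EI) there and L/(6EI) at the far end, so f₁₁ = f₂₂ = 1/EI and f₁₂ = f₂₁ = 0.5/EI.
Compatibility — zero rotation at each built-in end:
  1 M_A + 0.5 M_C = 103.9
  0.5 M_A + 1 M_C = 118.8
Solving the pair gives M_A = 59.38 kN·m and M_C = 89.07 kN·m (hogging).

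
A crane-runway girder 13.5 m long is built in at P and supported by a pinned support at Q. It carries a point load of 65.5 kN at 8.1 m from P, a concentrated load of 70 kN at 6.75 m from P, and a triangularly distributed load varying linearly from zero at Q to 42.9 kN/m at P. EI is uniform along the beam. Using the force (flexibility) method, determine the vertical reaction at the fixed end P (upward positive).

R_P = 317 kN

Release the roller at Q. Primary structure: cantilever fixed at P.
Free-end deflection of the primary structure under the applied loading (downward +):
  point load 65.5 at a = 8.1: Pa²(3L − a)/(6EI) = 23206/EI
  point load 70 at a = 6.75: Pa²(3L − a)/(6EI) = 17940/EI
  triangular load, peak 42.9 at the fixed end: w₀L⁴/(30EI) = 47498/EI
  δ_0 = 88644/EI
Flexibility coefficient — unit upward force at Q: δ_{QQ} = L³/(3EI) = 820.1/EI.
The prop prevents deflection at Q: R_Q = δ_0/δ_{QQ} = 88644/820.1 = 108.1 kN.
Vertical equilibrium: R_P = ΣP − R_Q = 425.1 − 108.1 = 317 kN.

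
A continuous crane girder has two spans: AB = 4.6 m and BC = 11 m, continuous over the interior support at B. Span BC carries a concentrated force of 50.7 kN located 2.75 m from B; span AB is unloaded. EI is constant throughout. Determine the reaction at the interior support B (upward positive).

R_B = 57.92 kN

Release continuity at B by inserting a hinge; the redundant is the internal moment M_B. The primary structure is two simply-supported spans AB and BC.
Rotations at B on the released spans (each span's end-slope, ×1/EI):
  span BC: point load 50.7 at a = 2.75: Pab(L + b)/(6LEI) = 335.5/EI
  relative rotation θ_0 = (0 + 335.5)/EI = 335.5/EI
A unit hogging moment at B produces rotation L₁/(3EI) + L₂/(3EI) = 5.2/EI.
Compatibility: M_B·(L₁+L₂)/(3EI) = θ_0, giving M_B = 64.52 kN·m (hogging).
Span AB, ΣM about A with M_B applied at B: R_B^{AB}·4.6 = 0 + 64.52, so R_B^{AB} = 14.03 kN and R_A = 0 − 14.03 = -14.03 kN.
Span BC, ΣM about C: R_B^{BC}·11 = 418.3 + 64.52, so R_B^{BC} = 43.89 kN and R_C = 50.7 − 43.89 = 6.81 kN.
R_B = 14.03 + 43.89 = 57.92 kN.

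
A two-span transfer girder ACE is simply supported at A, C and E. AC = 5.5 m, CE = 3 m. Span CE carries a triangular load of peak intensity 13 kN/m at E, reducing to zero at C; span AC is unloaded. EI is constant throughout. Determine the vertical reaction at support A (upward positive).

R_A = -0.438 kN

Insert a hinge at C; M_C is the redundant, and each span becomes simply supported.
Rotations at C on the released spans (each span's end-slope, ×1/EI):
  span CE: triangular load, peak 13: 7w₀L³/(360EI) = 6.825/EI
  relative rotation θ_0 = (0 + 6.825)/EI = 6.825/EI
A unit hogging moment at C produces rotation L₁/(3EI) + L₂/(3EI) = 2.833/EI.
Compatibility: M_C·(L₁+L₂)/(3EI) = θ_0, giving M_C = 2.409 kN·m (hogging).
Span AC, ΣM about A with M_C applied at C: R_C^{AC}·5.5 = 0 + 2.409, so R_C^{AC} = 0.438 kN and R_A = 0 − 0.438 = -0.438 kN.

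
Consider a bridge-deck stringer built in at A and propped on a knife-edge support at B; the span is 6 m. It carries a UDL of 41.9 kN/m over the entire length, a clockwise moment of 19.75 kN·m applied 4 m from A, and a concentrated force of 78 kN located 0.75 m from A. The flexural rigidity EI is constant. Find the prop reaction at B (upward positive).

Choose R_B as the redundant. The primary structure is the cantilever fixed at A.
Downward deflection at the released point B due to the loads:
  UDL 41.9: wL⁴/(8EI) = 6788/EI
  clockwise couple 19.75 at a = 4: M₀a(2L − a)/(2EI) = 316/EI
  point load 78 at a = 0.75: Pa²(3L − a)/(6EI) = 126.1/EI
  δ_0 = 7230/EI
Tip deflection under a unit load at B: L³/(3EI) = 72/EI.
The prop prevents deflection at B: R_B = δ_0/δ_{BB} = 7230/72 = 100.4 kN.

R_B = 100.4 kN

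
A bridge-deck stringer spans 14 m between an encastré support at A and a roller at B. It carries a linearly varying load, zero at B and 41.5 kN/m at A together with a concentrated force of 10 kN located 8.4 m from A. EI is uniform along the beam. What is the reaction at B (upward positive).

Release the roller at B. Primary structure: cantilever fixed at A.
Primary-structure tip deflection at B by superposition:
  triangular load, peak 41.5 at the fixed end: w₀L⁴/(30EI) = 53142/EI
  point load 10 at a = 8.4: Pa²(3L − a)/(6EI) = 3951/EI
  δ_0 = 57093/EI
Flexibility coefficient — unit upward force at B: δ_{BB} = L³/(3EI) = 914.7/EI.
The prop prevents deflection at B: R_B = δ_0/δ_{BB} = 57093/914.7 = 62.42 kN.

R_B = 62.42 kN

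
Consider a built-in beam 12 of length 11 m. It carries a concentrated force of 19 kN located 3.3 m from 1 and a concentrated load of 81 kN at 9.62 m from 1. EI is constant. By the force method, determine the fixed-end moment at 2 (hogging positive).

Release both end moments; the primary structure is a simply-supported span 12 with redundants M_1 and M_2.
On the primary (simply-supported) span, the end slopes from the loading are:
  at 1: point load 19 at a = 3.3: Pab(L + b)/(6LEI) = 136.8/EI
  at 2: point load 19 at a = 3.3: Pab(L + a)/(6LEI) = 104.6/EI
  at 1: point load 81 at a = 9.62: Pab(L + b)/(6LEI) = 201.7/EI
  at 2: point load 81 at a = 9.62: Pab(L + a)/(6LEI) = 336/EI
  θ_10 = 338.5/EI,  θ_20 = 440.6/EI
Flexibility coefficients: a unit moment at one end gives L/(3EI) there and L/(6EI) at the far end, so f₁₁ = f₂₂ = 3.667/EI and f₁₂ = f₂₁ = 1.833/EI.
Compatibility — zero rotation at each built-in end:
  3.667 M_1 + 1.833 M_2 = 338.5
  1.833 M_1 + 3.667 M_2 = 440.6
Solving the pair gives M_1 = 42.99 kN·m and M_2 = 98.66 kN·m (hogging).

M_2 = 98.66 kN·m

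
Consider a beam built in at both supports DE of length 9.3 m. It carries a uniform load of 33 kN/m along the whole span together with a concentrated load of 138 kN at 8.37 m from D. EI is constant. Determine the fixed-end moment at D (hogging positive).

M_D = 249.4 kN·m

Release both end moments; the primary structure is a simply-supported span DE with redundants M_D and M_E.
End rotations of the released simple span under the applied load (×1/EI):
  at D: UDL 33: wL³/(24EI) = 1106/EI
  at E: UDL 33: wL³/(24EI) = 1106/EI
  at D: point load 138 at a = 8.37: Pab(L + b)/(6LEI) = 196.9/EI
  at E: point load 138 at a = 8.37: Pab(L + a)/(6LEI) = 340.2/EI
  θ_D0 = 1303/EI,  θ_E0 = 1446/EI
Flexibility coefficients: a unit moment at one end gives L/(3EI) there and L/(6EI) at the far end, so f₁₁ = f₂₂ = 3.1/EI and f₁₂ = f₂₁ = 1.55/EI.
Compatibility — zero rotation at each built-in end:
  3.1 M_D + 1.55 M_E = 1303
  1.55 M_D + 3.1 M_E = 1446
Solving the pair gives M_D = 249.4 kN·m and M_E = 341.8 kN·m (hogging).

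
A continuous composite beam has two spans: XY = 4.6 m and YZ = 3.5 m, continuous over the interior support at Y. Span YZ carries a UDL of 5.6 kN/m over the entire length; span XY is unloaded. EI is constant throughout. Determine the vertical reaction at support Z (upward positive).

Insert a hinge at Y; M_Y is the redundant, and each span becomes simply supported.
Discontinuity in slope at Y on the released structure — sum the simple-span end rotations:
  span YZ: UDL 5.6: wL³/(24EI) = 10/EI
  relative rotation θ_0 = (0 + 10)/EI = 10/EI
A unit hogging moment at Y produces rotation L₁/(3EI) + L₂/(3EI) = 2.7/EI.
Compatibility: M_Y·(L₁+L₂)/(3EI) = θ_0, giving M_Y = 3.705 kN·m (hogging).
Span YZ, ΣM about Z: R_Y^{YZ}·3.5 = 34.3 + 3.705, so R_Y^{YZ} = 10.86 kN and R_Z = 19.6 − 10.86 = 8.741 kN.

R_Z = 8.741 kN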